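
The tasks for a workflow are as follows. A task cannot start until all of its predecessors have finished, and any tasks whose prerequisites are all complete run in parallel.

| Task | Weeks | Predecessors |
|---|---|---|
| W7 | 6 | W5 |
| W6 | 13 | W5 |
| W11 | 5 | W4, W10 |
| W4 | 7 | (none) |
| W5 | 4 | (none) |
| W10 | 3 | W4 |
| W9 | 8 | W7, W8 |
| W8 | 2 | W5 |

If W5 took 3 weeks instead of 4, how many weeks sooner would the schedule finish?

Critical path before the change: W5→W7→W9 = 4+6+8 = 18 giving 18 weeks.
W5 lies on that path, so at 3 weeks the path becomes 17 weeks.
The critical path is still W5→W7→W9; finish is now 17 weeks.
Change in finish: 17 − 18 = -1 weeks.

1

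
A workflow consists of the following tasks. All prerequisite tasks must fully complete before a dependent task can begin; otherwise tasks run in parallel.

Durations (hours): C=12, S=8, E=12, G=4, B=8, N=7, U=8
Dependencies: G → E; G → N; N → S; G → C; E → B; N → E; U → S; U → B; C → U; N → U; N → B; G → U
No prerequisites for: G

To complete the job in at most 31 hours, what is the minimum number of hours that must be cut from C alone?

Current finish: 32 hours; target: 31.
C is on every critical path, so each hour cut from C cuts the finish by one (this holds down to a finish of 31).
Need 32 − 31 = 1 hour off C → C becomes 11 hours, finish becomes 31.

1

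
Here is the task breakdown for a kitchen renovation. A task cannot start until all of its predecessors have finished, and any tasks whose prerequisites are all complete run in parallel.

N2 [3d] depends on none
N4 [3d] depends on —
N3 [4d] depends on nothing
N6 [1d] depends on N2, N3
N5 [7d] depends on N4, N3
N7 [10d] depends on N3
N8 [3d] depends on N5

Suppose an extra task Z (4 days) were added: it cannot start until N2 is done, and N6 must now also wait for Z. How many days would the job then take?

14

Originally the job takes 14 days.
With Z inserted, N6 now waits for max(N2, N3, Z).
New critical path: N3→N5→N8 = 4+7+3 = 14 ⇒ 14 days.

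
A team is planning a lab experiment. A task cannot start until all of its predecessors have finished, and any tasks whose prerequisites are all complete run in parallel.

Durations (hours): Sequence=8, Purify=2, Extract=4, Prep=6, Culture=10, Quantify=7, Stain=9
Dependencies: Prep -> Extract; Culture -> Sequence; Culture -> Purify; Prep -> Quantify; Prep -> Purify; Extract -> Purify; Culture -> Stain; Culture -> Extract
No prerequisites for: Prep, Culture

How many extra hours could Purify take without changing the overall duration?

3

Culture→Stain = 10+9 = 19 sets the makespan at 19 hours.
Purify finishes as early as 16 and must finish by 19.
So Purify can slip 19 − 16 = 3 hours.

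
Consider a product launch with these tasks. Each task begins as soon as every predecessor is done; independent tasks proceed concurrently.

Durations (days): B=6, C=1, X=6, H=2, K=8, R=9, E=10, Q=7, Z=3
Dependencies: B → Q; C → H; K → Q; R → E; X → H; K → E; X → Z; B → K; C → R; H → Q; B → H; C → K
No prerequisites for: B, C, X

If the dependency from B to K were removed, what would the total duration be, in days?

Original critical path: B→K→E = 6+8+10 = 24 ⇒ 24 days.
Without B→K, K's earliest start moves from 6 to 1.
New critical path: C→R→E = 1+9+10 = 20 ⇒ 20 days.

20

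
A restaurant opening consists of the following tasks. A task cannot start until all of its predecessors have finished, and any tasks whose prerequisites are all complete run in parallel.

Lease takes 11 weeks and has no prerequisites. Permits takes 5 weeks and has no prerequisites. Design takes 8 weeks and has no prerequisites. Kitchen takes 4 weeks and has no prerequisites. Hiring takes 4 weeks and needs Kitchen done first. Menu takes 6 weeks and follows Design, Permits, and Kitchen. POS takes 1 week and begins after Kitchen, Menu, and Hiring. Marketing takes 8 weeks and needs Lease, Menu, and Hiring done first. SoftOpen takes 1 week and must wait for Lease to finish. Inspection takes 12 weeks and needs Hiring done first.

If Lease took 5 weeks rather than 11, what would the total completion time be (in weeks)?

The binding path is Design→Menu→Marketing = 8+6+8 = 22; finish at 22 weeks.
Lease is off the critical path — its longest chain is 19 weeks, giving 3 of slack.
The critical path is still Design→Menu→Marketing; finish is now 22 weeks.

22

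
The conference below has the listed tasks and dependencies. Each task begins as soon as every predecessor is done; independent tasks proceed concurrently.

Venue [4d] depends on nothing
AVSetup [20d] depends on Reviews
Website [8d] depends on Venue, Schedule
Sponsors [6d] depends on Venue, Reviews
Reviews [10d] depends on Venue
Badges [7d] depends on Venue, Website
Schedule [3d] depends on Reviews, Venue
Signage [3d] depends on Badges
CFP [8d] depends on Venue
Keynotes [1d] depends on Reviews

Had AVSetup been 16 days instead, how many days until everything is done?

35

As given, the longest chain is Venue→Reviews→Schedule→Website→Badges→Signage = 4+10+3+8+7+3 = 35, so the finish is 35 days.
AVSetup has 1 day of float (longest path through it is 34).
No other chain overtakes it, so the finish is 35 days.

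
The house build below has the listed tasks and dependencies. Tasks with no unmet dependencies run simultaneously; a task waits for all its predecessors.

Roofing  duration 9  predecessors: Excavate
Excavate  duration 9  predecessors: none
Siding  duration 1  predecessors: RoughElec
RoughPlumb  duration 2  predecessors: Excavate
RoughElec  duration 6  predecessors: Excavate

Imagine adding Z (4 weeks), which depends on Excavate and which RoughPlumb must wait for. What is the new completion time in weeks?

18

Originally the house build takes 18 weeks.
With Z inserted, RoughPlumb now waits for max(Excavate, Z).
New critical path: Excavate→Roofing = 9+9 = 18 ⇒ 18 weeks.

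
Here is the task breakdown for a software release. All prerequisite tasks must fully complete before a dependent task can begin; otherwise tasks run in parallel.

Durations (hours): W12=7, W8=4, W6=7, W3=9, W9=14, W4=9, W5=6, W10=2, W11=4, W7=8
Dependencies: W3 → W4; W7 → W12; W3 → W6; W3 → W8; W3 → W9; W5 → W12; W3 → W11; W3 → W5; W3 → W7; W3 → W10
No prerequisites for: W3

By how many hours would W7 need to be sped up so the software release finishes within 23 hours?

1

Current finish: 24 hours; target: 23.
W7 is on every critical path, so each hour cut from W7 cuts the finish by one (this holds down to a finish of 23).
Need 24 − 23 = 1 hour off W7 → W7 becomes 7 hours, finish becomes 23.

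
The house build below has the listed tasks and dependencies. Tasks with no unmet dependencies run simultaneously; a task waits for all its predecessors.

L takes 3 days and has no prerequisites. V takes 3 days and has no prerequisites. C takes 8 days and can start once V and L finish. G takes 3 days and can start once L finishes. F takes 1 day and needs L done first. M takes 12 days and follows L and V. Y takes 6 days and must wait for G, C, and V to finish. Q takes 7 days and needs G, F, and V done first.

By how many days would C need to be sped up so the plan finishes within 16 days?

1

Current finish: 17 days; target: 16.
C is on every critical path, so each day cut from C cuts the finish by one (this holds down to a finish of 15).
Need 17 − 16 = 1 day off C → C becomes 7 days, finish becomes 16.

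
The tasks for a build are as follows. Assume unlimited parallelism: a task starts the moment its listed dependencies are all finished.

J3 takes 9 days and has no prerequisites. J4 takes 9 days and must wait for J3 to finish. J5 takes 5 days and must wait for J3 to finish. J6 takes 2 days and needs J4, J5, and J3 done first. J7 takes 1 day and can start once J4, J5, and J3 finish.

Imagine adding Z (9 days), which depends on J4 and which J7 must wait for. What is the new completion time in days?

28

Originally the plan takes 20 days.
With Z inserted, J7 now waits for max(J4, J5, J3, Z).
New critical path: J3→J4→Z→J7 = 9+9+9+1 = 28 ⇒ 28 days.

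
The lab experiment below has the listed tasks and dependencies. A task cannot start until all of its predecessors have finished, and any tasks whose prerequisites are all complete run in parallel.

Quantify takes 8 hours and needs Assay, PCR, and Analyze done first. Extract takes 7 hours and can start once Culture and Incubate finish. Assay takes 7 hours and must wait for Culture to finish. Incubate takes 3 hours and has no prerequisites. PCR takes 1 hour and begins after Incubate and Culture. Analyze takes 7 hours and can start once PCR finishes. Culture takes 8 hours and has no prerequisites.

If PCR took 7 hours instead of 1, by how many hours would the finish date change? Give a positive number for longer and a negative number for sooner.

As given, the longest chain is Culture→PCR→Analyze→Quantify = 8+1+7+8 = 24, so the finish is 24 hours.
Since PCR is critical, the +6 change carries straight to that chain (now 30 hours).
That remains the longest chain; total 30 hours.
Change in finish: 30 − 24 = +6 hours.

6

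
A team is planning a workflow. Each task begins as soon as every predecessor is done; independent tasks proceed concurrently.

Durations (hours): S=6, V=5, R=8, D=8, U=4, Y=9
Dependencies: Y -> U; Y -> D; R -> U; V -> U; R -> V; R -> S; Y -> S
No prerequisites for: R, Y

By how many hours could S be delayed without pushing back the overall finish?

2

Critical path: R→V→U = 8+5+4 = 17, so the finish is 17 hours.
S finishes as early as 15 and must finish by 17.
Float = 17 − 15 = 2.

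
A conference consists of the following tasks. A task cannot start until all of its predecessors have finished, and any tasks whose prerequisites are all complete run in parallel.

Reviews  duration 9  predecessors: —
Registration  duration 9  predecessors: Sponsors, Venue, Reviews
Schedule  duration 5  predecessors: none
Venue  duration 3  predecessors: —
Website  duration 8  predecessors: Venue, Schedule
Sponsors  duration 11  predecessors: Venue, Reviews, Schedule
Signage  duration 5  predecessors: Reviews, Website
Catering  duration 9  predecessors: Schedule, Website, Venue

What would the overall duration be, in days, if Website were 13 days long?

Actual critical path: Reviews→Sponsors→Registration = 9+11+9 = 29 ⇒ 29 days.
Website is off the critical path — its longest chain is 22 days, giving 7 of slack.
The critical path is still Reviews→Sponsors→Registration; finish is now 29 days.

29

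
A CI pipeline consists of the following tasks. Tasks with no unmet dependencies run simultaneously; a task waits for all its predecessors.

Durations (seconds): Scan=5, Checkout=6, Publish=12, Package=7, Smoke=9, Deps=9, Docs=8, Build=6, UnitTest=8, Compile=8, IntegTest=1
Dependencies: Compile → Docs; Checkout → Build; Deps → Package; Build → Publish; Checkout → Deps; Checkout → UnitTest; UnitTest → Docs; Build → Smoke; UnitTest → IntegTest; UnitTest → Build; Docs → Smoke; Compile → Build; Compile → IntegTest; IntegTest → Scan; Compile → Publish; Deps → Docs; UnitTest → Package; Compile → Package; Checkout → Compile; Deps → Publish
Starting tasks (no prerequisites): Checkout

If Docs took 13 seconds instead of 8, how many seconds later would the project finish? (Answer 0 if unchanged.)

5

Critical path before the change: Checkout→Deps→Docs→Smoke = 6+9+8+9 = 32 giving 32 seconds.
Docs is on the critical path; changing it to 13 makes that path 37 seconds.
The critical path is still Checkout→Deps→Docs→Smoke; finish is now 37 seconds.
Change in finish: 37 − 32 = +5 seconds.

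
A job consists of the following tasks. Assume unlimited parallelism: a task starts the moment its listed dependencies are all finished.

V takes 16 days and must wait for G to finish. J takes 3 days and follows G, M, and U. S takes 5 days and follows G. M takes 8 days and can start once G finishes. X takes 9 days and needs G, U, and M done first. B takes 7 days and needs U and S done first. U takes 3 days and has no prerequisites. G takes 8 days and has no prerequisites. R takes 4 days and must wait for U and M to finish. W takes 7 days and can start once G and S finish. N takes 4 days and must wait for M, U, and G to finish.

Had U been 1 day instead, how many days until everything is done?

25

The binding path is G→M→X = 8+8+9 = 25; finish at 25 days.
The longest path through U is only 12 days, so U has float 13.
No other chain overtakes it, so the finish is 25 days.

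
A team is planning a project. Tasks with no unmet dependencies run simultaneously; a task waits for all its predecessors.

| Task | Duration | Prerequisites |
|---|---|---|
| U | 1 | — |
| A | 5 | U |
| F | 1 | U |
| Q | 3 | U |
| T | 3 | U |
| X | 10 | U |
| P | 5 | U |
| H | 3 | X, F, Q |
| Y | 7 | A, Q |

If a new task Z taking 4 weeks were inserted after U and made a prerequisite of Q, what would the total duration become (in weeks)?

Originally the project takes 14 weeks.
With Z inserted, Q now waits for max(U, Z).
New critical path: U→Z→Q→Y = 1+4+3+7 = 15 ⇒ 15 weeks.

15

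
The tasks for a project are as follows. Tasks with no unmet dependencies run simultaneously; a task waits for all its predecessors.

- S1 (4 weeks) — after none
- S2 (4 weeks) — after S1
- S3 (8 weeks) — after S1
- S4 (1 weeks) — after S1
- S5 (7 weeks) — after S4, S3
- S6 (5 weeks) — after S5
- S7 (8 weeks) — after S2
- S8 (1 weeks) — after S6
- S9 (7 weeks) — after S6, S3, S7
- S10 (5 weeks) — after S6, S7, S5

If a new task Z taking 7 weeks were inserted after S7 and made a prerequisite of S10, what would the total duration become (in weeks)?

Originally the job takes 31 weeks.
With Z inserted, S10 now waits for max(S6, S7, S5, Z).
New critical path: S1→S3→S5→S6→S9 = 4+8+7+5+7 = 31 ⇒ 31 weeks.

31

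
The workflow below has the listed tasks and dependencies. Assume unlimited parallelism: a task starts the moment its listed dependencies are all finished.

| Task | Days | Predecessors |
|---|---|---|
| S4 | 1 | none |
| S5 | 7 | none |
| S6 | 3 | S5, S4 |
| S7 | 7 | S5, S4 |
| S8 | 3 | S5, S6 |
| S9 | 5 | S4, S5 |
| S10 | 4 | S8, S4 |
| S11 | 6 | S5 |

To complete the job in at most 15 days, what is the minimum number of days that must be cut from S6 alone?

2

Current finish: 17 days; target: 15.
S6 is on every critical path, so each day cut from S6 cuts the finish by one (this holds down to a finish of 15).
Need 17 − 15 = 2 days off S6 → S6 becomes 1 day, finish becomes 15.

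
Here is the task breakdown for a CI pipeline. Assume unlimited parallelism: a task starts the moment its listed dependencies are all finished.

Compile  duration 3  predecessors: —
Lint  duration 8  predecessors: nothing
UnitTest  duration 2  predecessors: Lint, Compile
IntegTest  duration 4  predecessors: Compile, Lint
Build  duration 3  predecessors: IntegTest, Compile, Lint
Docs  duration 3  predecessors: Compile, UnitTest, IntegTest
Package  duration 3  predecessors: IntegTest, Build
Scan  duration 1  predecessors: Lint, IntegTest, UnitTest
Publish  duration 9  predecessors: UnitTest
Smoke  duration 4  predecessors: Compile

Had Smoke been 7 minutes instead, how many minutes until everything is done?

19

Baseline: Lint→UnitTest→Publish = 8+2+9 = 19 → 19 minutes.
Smoke has 12 minutes of float (longest path through it is 7).
That remains the longest chain; total 19 minutes.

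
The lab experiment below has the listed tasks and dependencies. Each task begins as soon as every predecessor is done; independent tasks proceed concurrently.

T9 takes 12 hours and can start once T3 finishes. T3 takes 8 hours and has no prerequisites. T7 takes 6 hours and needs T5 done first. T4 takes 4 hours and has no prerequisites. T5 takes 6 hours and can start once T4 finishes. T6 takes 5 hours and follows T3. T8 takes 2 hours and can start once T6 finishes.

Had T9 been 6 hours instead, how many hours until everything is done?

16

Critical path before the change: T3→T9 = 8+12 = 20 giving 20 hours.
T9 is on the critical path; changing it to 6 makes that path 14 hours.
Now T4→T5→T7 = 4+6+6 = 16 is longest, so the finish becomes 16 hours.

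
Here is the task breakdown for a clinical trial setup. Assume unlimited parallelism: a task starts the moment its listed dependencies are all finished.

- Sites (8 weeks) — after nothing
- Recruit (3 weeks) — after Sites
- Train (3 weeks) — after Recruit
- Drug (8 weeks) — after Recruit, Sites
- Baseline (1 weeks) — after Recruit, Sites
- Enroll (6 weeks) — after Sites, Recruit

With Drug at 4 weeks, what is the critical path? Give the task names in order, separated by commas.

Critical path before the change: Sites→Recruit→Drug = 8+3+8 = 19 giving 19 weeks.
Drug is on the critical path; changing it to 4 makes that path 15 weeks.
The binding chain switches to Sites→Recruit→Enroll = 8+3+6 = 17; finish 17 weeks.

Sites, Recruit, Enroll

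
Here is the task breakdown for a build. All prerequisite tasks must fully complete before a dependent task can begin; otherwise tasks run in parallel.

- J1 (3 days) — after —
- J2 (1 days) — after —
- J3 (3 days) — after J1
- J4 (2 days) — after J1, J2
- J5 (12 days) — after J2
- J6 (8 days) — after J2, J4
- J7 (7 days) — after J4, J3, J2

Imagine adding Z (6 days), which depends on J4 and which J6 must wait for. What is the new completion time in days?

Originally the build takes 13 days.
With Z inserted, J6 now waits for max(J2, J4, Z).
New critical path: J1→J4→Z→J6 = 3+2+6+8 = 19 ⇒ 19 days.

19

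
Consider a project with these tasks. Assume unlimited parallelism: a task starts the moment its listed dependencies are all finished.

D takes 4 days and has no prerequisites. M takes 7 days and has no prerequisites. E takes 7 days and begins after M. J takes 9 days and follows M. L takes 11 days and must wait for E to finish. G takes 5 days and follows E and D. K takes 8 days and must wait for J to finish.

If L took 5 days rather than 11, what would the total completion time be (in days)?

24

Baseline: M→E→L = 7+7+11 = 25 → 25 days.
L lies on that path, so at 5 days the path becomes 19 days.
New critical path: M→J→K = 7+9+8 = 24 ⇒ 24 days.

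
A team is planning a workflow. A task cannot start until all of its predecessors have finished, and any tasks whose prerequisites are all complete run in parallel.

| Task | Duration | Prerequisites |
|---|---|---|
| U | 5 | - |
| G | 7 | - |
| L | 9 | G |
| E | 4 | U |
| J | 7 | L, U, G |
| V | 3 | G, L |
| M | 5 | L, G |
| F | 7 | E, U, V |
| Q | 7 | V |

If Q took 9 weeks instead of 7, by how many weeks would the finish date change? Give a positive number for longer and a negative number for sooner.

As given, the longest chain is G→L→V→Q = 7+9+3+7 = 26, so the finish is 26 weeks.
Since Q is critical, the +2 change carries straight to that chain (now 28 weeks).
The critical path is still G→L→V→Q; finish is now 28 weeks.
Change in finish: 28 − 26 = +2 weeks.

2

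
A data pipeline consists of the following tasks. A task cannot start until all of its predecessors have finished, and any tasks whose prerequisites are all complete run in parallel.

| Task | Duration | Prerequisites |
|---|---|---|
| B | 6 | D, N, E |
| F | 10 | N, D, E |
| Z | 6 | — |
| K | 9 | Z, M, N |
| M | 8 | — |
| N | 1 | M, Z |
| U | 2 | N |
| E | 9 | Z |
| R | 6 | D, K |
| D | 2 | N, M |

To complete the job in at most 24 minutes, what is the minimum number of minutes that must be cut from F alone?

Current finish: 25 minutes; target: 24.
F is on every critical path, so each minute cut from F cuts the finish by one (this holds down to a finish of 24).
Need 25 − 24 = 1 minute off F → F becomes 9 minutes, finish becomes 24.

1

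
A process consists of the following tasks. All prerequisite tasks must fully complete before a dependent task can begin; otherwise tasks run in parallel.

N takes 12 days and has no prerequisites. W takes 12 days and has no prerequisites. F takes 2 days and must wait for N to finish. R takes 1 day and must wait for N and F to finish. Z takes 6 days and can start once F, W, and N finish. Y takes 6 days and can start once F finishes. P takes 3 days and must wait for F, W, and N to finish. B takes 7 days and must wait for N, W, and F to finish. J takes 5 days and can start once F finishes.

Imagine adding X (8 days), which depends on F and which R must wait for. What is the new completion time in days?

23

Originally the process takes 21 days.
With X inserted, R now waits for max(N, F, X).
New critical path: N→F→X→R = 12+2+8+1 = 23 ⇒ 23 days.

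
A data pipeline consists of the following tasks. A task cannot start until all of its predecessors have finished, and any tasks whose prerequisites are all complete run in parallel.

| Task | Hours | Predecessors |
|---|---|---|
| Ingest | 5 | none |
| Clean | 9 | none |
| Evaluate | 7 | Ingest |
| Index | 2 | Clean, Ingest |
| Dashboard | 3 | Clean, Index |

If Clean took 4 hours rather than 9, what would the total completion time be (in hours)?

12

Critical path before the change: Clean→Index→Dashboard = 9+2+3 = 14 giving 14 hours.
Clean lies on that path, so at 4 hours the path becomes 9 hours.
Now Ingest→Evaluate = 5+7 = 12 is longest, so the finish becomes 12 hours.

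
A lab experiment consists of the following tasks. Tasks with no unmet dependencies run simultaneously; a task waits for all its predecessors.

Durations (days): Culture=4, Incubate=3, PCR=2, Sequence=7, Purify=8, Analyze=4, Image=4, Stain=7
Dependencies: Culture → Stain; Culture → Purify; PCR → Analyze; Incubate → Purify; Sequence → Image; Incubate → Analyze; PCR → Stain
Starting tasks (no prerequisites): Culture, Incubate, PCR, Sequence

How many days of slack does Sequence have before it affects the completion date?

1

Culture→Purify = 4+8 = 12 sets the makespan at 12 days.
Sequence finishes as early as 7 and must finish by 8.
Float = 12 − 11 = 1.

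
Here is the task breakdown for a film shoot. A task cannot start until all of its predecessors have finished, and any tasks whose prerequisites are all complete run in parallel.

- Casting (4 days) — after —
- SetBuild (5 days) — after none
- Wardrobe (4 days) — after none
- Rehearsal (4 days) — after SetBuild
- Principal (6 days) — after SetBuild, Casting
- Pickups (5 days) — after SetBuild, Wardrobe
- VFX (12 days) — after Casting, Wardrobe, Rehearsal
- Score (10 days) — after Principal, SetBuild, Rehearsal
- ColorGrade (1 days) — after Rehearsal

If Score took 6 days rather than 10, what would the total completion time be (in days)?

21

Critical path before the change: SetBuild→Principal→Score = 5+6+10 = 21 giving 21 days.
Score lies on that path, so at 6 days the path becomes 17 days.
New critical path: SetBuild→Rehearsal→VFX = 5+4+12 = 21 ⇒ 21 days.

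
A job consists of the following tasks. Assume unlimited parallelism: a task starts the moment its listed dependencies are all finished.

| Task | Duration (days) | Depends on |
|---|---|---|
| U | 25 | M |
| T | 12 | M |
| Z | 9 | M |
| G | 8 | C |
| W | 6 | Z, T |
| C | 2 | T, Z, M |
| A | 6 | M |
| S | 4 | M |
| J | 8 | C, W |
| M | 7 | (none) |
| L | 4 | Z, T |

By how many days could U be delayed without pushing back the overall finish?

Critical path: M→T→W→J = 7+12+6+8 = 33, so the finish is 33 days.
U finishes as early as 32 and must finish by 33.
Slack of U = 8 − 7 = 1 day.

1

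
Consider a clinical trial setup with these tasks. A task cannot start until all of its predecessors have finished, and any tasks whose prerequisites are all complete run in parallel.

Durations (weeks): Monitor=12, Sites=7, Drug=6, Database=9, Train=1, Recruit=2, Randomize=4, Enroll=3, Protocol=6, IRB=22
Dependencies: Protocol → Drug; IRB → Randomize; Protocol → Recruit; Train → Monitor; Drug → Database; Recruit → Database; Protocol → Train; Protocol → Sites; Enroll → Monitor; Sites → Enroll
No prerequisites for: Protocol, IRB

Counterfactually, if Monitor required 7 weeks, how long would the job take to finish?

As given, the longest chain is Protocol→Sites→Enroll→Monitor = 6+7+3+12 = 28, so the finish is 28 weeks.
Monitor lies on that path, so at 7 weeks the path becomes 23 weeks.
New critical path: IRB→Randomize = 22+4 = 26 ⇒ 26 weeks.

26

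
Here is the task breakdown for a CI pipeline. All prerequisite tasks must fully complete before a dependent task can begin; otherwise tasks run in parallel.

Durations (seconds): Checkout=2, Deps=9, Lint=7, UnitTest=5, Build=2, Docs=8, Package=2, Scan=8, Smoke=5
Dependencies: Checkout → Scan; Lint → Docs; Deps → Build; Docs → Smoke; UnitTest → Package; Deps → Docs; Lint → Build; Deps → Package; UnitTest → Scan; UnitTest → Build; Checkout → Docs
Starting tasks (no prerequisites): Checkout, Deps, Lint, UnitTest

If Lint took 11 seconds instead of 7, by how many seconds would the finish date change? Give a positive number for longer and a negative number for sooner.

2

Baseline: Deps→Docs→Smoke = 9+8+5 = 22 → 22 seconds.
The longest path through Lint is only 20 seconds, so Lint has float 2.
The binding chain switches to Lint→Docs→Smoke = 11+8+5 = 24; finish 24 seconds.
Change in finish: 24 − 22 = +2 seconds.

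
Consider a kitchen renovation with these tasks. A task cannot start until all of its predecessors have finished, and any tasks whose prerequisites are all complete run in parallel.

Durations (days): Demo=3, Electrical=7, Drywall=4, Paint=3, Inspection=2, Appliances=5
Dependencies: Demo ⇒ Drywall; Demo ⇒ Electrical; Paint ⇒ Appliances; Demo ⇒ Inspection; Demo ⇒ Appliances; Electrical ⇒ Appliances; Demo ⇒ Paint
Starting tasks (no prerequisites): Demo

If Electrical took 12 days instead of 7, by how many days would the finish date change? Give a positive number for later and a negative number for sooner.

5

Baseline: Demo→Electrical→Appliances = 3+7+5 = 15 → 15 days.
Since Electrical is critical, the +5 change carries straight to that chain (now 20 days).
The critical path is still Demo→Electrical→Appliances; finish is now 20 days.
Change in finish: 20 − 15 = +5 days.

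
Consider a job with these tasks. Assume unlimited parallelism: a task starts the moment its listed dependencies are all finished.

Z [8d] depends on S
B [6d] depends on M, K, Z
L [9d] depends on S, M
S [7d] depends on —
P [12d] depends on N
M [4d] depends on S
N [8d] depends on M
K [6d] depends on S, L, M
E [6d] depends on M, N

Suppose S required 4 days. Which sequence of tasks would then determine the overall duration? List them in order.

S, M, L, K, B

As given, the longest chain is S→M→L→K→B = 7+4+9+6+6 = 32, so the finish is 32 days.
S is on the critical path; changing it to 4 makes that path 29 days.
The critical path is still S→M→L→K→B; finish is now 29 days.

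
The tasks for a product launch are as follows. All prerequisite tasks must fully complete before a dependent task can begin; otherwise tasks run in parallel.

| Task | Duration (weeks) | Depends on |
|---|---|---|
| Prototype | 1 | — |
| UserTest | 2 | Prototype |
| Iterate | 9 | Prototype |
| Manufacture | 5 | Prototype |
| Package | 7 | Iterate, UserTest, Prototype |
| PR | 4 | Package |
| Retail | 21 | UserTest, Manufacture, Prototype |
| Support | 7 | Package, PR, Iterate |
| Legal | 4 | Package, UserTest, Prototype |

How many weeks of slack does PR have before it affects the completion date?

The longest chain is Prototype→Iterate→Package→PR→Support = 1+9+7+4+7 = 28; overall finish 28 weeks.
PR finishes as early as 21 and must finish by 21.
So PR can slip 21 − 21 = 0 weeks.

0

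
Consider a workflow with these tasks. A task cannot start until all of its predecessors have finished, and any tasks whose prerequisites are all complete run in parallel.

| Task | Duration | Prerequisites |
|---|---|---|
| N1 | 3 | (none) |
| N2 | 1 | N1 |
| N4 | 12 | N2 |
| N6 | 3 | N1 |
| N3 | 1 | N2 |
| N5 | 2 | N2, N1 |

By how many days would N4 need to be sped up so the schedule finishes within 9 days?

Current finish: 16 days; target: 9.
N4 is on every critical path, so each day cut from N4 cuts the finish by one (this holds down to a finish of 6).
Need 16 − 9 = 7 days off N4 → N4 becomes 5 days, finish becomes 9.

7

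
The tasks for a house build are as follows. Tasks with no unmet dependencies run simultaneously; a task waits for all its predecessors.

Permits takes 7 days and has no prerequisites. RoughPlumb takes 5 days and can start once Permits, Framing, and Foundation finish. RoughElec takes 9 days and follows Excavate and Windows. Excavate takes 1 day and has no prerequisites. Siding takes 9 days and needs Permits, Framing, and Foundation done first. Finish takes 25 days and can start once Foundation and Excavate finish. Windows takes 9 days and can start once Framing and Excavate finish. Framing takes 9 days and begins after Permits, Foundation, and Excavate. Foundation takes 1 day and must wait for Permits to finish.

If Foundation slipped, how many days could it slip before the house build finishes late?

0

Permits→Foundation→Framing→Windows→RoughElec = 7+1+9+9+9 = 35 sets the makespan at 35 days.
Longest path through Foundation: 35 days (earliest finish 8, latest finish 8).
Float = 35 − 35 = 0.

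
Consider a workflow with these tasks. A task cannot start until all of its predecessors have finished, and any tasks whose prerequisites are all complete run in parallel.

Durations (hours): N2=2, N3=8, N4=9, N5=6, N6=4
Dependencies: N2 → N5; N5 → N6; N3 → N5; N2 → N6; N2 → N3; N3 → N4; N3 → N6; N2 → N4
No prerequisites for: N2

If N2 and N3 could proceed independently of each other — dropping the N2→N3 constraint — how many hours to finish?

18

Original critical path: N2→N3→N5→N6 = 2+8+6+4 = 20 ⇒ 20 hours.
Without N2→N3, N3's earliest start moves from 2 to 0.
After: N3→N5→N6 = 8+6+4 = 18 → 18 hours.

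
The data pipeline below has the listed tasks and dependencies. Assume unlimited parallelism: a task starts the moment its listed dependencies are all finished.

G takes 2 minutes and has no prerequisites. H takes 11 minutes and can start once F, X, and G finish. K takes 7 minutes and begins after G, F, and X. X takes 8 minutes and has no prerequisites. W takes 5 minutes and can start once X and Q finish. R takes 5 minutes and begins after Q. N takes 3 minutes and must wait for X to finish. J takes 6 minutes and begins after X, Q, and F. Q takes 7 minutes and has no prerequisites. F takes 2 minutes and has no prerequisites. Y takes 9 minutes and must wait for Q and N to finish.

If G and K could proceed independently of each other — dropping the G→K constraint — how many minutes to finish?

20

With the dependency in place, X→N→Y = 8+3+9 = 20 sets the finish at 20 minutes.
Dropping G→K doesn't change K's earliest start (8); another predecessor still binds.
The longest chain is now X→N→Y = 8+3+9 = 20, so the data pipeline takes 20 minutes.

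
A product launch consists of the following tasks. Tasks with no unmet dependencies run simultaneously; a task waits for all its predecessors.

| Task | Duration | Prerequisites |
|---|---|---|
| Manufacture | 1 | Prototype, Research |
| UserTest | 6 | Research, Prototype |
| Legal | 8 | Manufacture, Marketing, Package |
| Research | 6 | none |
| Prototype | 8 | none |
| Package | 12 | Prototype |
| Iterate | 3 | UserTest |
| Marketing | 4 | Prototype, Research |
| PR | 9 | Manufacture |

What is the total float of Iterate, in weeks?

11

Prototype→Package→Legal = 8+12+8 = 28 sets the makespan at 28 weeks.
Longest path through Iterate: 17 weeks (earliest finish 17, latest finish 28).
So Iterate can slip 28 − 17 = 11 weeks.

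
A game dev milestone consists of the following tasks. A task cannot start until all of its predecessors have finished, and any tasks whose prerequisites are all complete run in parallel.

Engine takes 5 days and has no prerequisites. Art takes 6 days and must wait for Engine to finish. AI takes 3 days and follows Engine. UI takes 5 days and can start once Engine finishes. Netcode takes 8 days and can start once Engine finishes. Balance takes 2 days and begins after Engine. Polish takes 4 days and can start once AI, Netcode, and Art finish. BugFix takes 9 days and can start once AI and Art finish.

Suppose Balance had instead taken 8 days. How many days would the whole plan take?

The binding path is Engine→Art→BugFix = 5+6+9 = 20; finish at 20 days.
The longest path through Balance is only 7 days, so Balance has float 13.
No other chain overtakes it, so the finish is 20 days.

20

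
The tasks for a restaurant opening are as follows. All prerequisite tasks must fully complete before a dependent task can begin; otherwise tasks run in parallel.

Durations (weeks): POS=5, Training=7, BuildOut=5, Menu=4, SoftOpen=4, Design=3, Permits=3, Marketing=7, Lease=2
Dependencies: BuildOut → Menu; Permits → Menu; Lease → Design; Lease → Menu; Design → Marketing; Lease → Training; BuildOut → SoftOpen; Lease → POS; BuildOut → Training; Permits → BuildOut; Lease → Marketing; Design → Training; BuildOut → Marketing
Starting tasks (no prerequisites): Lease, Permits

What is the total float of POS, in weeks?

8

Permits→BuildOut→Training = 3+5+7 = 15 sets the makespan at 15 weeks.
Longest path through POS: 7 weeks (earliest finish 7, latest finish 15).
So POS can slip 15 − 7 = 8 weeks.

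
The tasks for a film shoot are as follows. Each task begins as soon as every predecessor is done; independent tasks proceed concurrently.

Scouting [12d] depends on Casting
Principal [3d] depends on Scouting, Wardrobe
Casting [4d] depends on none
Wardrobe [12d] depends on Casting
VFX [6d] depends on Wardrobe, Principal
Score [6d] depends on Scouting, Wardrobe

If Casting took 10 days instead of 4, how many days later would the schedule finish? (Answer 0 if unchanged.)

Baseline: Casting→Scouting→Principal→VFX = 4+12+3+6 = 25 → 25 days.
Casting lies on that path, so at 10 days the path becomes 31 days.
No other chain overtakes it, so the finish is 31 days.
Change in finish: 31 − 25 = +6 days.

6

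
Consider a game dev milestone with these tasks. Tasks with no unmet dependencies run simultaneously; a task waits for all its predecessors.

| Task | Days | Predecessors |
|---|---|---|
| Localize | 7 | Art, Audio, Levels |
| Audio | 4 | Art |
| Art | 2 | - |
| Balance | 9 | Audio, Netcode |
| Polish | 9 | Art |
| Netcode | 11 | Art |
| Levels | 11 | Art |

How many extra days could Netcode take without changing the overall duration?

The longest chain is Art→Netcode→Balance = 2+11+9 = 22; overall finish 22 days.
Longest path through Netcode: 22 days (earliest finish 13, latest finish 13).
Slack of Netcode = 2 − 2 = 0 days.

0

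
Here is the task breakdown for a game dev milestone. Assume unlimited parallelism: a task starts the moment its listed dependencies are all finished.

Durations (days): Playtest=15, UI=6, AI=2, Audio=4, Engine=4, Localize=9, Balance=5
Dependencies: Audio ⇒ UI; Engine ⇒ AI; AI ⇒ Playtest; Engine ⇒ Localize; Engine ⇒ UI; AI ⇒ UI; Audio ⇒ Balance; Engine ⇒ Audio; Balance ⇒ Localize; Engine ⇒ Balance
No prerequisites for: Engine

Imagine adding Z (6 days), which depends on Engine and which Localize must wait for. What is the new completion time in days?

Originally the game dev milestone takes 22 days.
With Z inserted, Localize now waits for max(Engine, Balance, Z).
New critical path: Engine→Audio→Balance→Localize = 4+4+5+9 = 22 ⇒ 22 days.

22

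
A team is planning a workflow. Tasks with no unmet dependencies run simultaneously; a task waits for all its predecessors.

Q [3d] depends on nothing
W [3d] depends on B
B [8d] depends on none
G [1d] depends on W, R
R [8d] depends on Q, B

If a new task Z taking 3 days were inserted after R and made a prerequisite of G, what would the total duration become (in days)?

20

Originally the project takes 17 days.
With Z inserted, G now waits for max(W, R, Z).
New critical path: B→R→Z→G = 8+8+3+1 = 20 ⇒ 20 days.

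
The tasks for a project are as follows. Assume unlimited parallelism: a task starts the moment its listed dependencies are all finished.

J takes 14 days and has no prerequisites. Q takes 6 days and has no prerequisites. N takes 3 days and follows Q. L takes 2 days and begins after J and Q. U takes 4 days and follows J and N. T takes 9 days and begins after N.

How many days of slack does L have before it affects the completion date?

Critical path: J→U = 14+4 = 18, so the finish is 18 days.
The longest chain containing L totals 16 days.
Slack of L = 16 − 14 = 2 days.

2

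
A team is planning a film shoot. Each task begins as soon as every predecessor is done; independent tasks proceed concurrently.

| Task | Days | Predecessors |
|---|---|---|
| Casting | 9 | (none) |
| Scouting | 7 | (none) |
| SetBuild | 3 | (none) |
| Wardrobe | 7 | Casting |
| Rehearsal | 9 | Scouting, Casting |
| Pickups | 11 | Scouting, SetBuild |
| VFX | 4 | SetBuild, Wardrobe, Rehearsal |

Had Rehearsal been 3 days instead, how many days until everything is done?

The binding path is Casting→Rehearsal→VFX = 9+9+4 = 22; finish at 22 days.
Since Rehearsal is critical, the -6 change carries straight to that chain (now 16 days).
Now Casting→Wardrobe→VFX = 9+7+4 = 20 is longest, so the finish becomes 20 days.

20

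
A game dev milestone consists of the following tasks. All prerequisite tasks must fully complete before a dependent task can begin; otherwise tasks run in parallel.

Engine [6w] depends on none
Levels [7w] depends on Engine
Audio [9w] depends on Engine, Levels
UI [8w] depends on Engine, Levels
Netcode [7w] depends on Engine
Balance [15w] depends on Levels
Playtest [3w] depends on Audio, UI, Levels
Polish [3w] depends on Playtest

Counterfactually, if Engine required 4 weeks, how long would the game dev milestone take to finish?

26

Baseline: Engine→Levels→Audio→Playtest→Polish = 6+7+9+3+3 = 28 → 28 weeks.
Since Engine is critical, the -2 change carries straight to that chain (now 26 weeks).
The critical path is still Engine→Levels→Audio→Playtest→Polish; finish is now 26 weeks.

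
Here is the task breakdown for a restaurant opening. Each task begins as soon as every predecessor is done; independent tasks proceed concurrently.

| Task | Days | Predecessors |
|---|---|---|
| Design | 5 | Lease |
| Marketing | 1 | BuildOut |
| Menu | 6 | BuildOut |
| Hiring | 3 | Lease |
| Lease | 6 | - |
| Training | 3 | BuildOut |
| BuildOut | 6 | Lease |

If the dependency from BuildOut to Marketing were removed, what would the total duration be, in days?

Original critical path: Lease→BuildOut→Menu = 6+6+6 = 18 ⇒ 18 days.
Without BuildOut→Marketing, Marketing's earliest start moves from 12 to 0.
The longest chain is now Lease→BuildOut→Menu = 6+6+6 = 18, so the schedule takes 18 days.

18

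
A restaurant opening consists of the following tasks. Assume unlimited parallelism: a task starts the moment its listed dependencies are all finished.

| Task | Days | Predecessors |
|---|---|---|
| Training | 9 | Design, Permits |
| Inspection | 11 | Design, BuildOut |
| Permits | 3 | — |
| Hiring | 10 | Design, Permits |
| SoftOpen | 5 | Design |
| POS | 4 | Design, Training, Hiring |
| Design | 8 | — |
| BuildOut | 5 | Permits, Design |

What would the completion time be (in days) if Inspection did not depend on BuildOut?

22

Original critical path: Design→BuildOut→Inspection = 8+5+11 = 24 ⇒ 24 days.
Without BuildOut→Inspection, Inspection's earliest start moves from 13 to 8.
The longest chain is now Design→Hiring→POS = 8+10+4 = 22, so the schedule takes 22 days.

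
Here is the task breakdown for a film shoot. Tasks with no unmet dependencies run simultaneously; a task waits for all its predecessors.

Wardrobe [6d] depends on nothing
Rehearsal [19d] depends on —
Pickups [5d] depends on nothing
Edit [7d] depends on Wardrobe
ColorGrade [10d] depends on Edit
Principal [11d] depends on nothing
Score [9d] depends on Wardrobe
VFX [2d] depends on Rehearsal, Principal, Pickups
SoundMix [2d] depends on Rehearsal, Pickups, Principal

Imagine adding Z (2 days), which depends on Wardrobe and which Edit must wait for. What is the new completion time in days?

25

Originally the film shoot takes 23 days.
With Z inserted, Edit now waits for max(Wardrobe, Z).
New critical path: Wardrobe→Z→Edit→ColorGrade = 6+2+7+10 = 25 ⇒ 25 days.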